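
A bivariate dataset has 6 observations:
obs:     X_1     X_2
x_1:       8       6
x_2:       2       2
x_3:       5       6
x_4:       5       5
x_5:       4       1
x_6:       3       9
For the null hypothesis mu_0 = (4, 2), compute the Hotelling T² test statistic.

Step 1 — sample mean vector:
  mean(X_1) = (8 + 2 + 5 + 5 + 4 + 3) / 6 = 27/6 = 4.5
  mean(X_2) = (6 + 2 + 6 + 5 + 1 + 9) / 6 = 29/6 = 4.8333
  x̄ = (4.5, 4.8333),  deviation x̄ - mu_0 = (4.5, 4.8333) - (4, 2) = (0.5, 2.8333).

Step 2 — sample covariance matrix, S[i,j] = (1/(n-1)) · Σ_k (x_{k,i} - mean_i) · (x_{k,j} - mean_j), divisor n-1 = 5:
  S[X_1,X_1] = ((3.5)·(3.5) + (-2.5)·(-2.5) + (0.5)·(0.5) + (0.5)·(0.5) + (-0.5)·(-0.5) + (-1.5)·(-1.5)) / 5 = 21.5/5 = 4.3
  S[X_1,X_2] = ((3.5)·(1.1667) + (-2.5)·(-2.8333) + (0.5)·(1.1667) + (0.5)·(0.1667) + (-0.5)·(-3.8333) + (-1.5)·(4.1667)) / 5 = 7.5/5 = 1.5
  S[X_2,X_2] = ((1.1667)·(1.1667) + (-2.8333)·(-2.8333) + (1.1667)·(1.1667) + (0.1667)·(0.1667) + (-3.8333)·(-3.8333) + (4.1667)·(4.1667)) / 5 = 42.8333/5 = 8.5667
  S = [[4.3, 1.5],
 [1.5, 8.5667]].

Step 3 — invert S. det(S) = 4.3·8.5667 - (1.5)² = 34.5867.
  S^{-1} = (1/det) · [[d, -b], [-b, a]] = [[0.2477, -0.0434],
 [-0.0434, 0.1243]].

Step 4 — quadratic form (x̄ - mu_0)^T · S^{-1} · (x̄ - mu_0):
  S^{-1} · (x̄ - mu_0) = (0.001, 0.3306),
  (x̄ - mu_0)^T · [...] = (0.5)·(0.001) + (2.8333)·(0.3306) = 0.9371.

Step 5 — scale by n: T² = 6 · 0.9371 = 5.6226.

T² ≈ 5.6226


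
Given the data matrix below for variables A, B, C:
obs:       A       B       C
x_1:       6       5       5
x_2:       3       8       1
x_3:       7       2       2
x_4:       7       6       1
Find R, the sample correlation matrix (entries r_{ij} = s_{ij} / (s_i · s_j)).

Step 1 — column means:
  mean(A) = (6 + 3 + 7 + 7) / 4 = 23/4 = 5.75
  mean(B) = (5 + 8 + 2 + 6) / 4 = 21/4 = 5.25
  mean(C) = (5 + 1 + 2 + 1) / 4 = 9/4 = 2.25

Step 2 — sample variances and covariances s[i,j] = (1/(n-1)) · Σ_k (x_{k,i} - mean_i) · (x_{k,j} - mean_j), with n-1 = 3:
  s[A,A] = ((0.25)·(0.25) + (-2.75)·(-2.75) + (1.25)·(1.25) + (1.25)·(1.25)) / 3 = 10.75/3 = 3.5833
  s[A,B] = ((0.25)·(-0.25) + (-2.75)·(2.75) + (1.25)·(-3.25) + (1.25)·(0.75)) / 3 = -10.75/3 = -3.5833
  s[A,C] = ((0.25)·(2.75) + (-2.75)·(-1.25) + (1.25)·(-0.25) + (1.25)·(-1.25)) / 3 = 2.25/3 = 0.75
  s[B,B] = ((-0.25)·(-0.25) + (2.75)·(2.75) + (-3.25)·(-3.25) + (0.75)·(0.75)) / 3 = 18.75/3 = 6.25
  s[B,C] = ((-0.25)·(2.75) + (2.75)·(-1.25) + (-3.25)·(-0.25) + (0.75)·(-1.25)) / 3 = -4.25/3 = -1.4167
  s[C,C] = ((2.75)·(2.75) + (-1.25)·(-1.25) + (-0.25)·(-0.25) + (-1.25)·(-1.25)) / 3 = 10.75/3 = 3.5833
  Sample standard deviations s_i = √(s[i,i]):
  s(A) = √(3.5833) = 1.893
  s(B) = √(6.25) = 2.5
  s(C) = √(3.5833) = 1.893

Step 3 — r_{ij} = s_{ij} / (s_i · s_j):
  r[A,A] = 1 (diagonal).
  r[A,B] = -3.5833 / (1.893 · 2.5) = -3.5833 / 4.7324 = -0.7572
  r[A,C] = 0.75 / (1.893 · 1.893) = 0.75 / 3.5833 = 0.2093
  r[B,B] = 1 (diagonal).
  r[B,C] = -1.4167 / (2.5 · 1.893) = -1.4167 / 4.7324 = -0.2994
  r[C,C] = 1 (diagonal).

R is symmetric with unit diagonal. Assembling:

R = [[1, -0.7572, 0.2093],
 [-0.7572, 1, -0.2994],
 [0.2093, -0.2994, 1]]


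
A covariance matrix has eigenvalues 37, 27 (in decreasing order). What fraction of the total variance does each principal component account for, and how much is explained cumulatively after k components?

Step 1 — total variance = trace(Sigma) = Σ λ_i = 37 + 27 = 64.

Step 2 — fraction explained by component i = λ_i / Σ λ:
  PC1: 37/64 = 0.5781
  PC2: 27/64 = 0.4219

Step 3 — cumulative fraction after k components = (λ_1 + ... + λ_k) / Σ λ:
  k = 1: 37/64 = 0.5781
  k = 2: (37 + 27)/64 = 64/64 = 1

Summary (fraction, with percent):

explained: PC1 0.5781 (57.81%), PC2 0.4219 (42.19%);  cumulative: 0.5781, 1


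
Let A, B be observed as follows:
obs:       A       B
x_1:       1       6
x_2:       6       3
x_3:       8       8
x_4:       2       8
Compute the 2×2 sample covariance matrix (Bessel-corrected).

Step 1 — column means:
  mean(A) = (1 + 6 + 8 + 2) / 4 = 17/4 = 4.25
  mean(B) = (6 + 3 + 8 + 8) / 4 = 25/4 = 6.25

Step 2 — sample covariance S[i,j] = (1/(n-1)) · Σ_k (x_{k,i} - mean_i) · (x_{k,j} - mean_j), with n-1 = 3.
  S[A,A] = ((-3.25)·(-3.25) + (1.75)·(1.75) + (3.75)·(3.75) + (-2.25)·(-2.25)) / 3 = 32.75/3 = 10.9167
  S[A,B] = ((-3.25)·(-0.25) + (1.75)·(-3.25) + (3.75)·(1.75) + (-2.25)·(1.75)) / 3 = -2.25/3 = -0.75
  S[B,B] = ((-0.25)·(-0.25) + (-3.25)·(-3.25) + (1.75)·(1.75) + (1.75)·(1.75)) / 3 = 16.75/3 = 5.5833

S is symmetric (S[j,i] = S[i,j]). Assembling:

S = [[10.9167, -0.75],
 [-0.75, 5.5833]]


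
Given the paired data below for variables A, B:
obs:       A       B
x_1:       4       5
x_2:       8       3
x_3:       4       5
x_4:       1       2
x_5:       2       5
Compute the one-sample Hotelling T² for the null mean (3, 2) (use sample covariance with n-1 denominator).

Step 1 — sample mean vector:
  mean(A) = (4 + 8 + 4 + 1 + 2) / 5 = 19/5 = 3.8
  mean(B) = (5 + 3 + 5 + 2 + 5) / 5 = 20/5 = 4
  x̄ = (3.8, 4),  deviation x̄ - mu_0 = (3.8, 4) - (3, 2) = (0.8, 2).

Step 2 — sample covariance matrix, S[i,j] = (1/(n-1)) · Σ_k (x_{k,i} - mean_i) · (x_{k,j} - mean_j), divisor n-1 = 4:
  S[A,A] = ((0.2)·(0.2) + (4.2)·(4.2) + (0.2)·(0.2) + (-2.8)·(-2.8) + (-1.8)·(-1.8)) / 4 = 28.8/4 = 7.2
  S[A,B] = ((0.2)·(1) + (4.2)·(-1) + (0.2)·(1) + (-2.8)·(-2) + (-1.8)·(1)) / 4 = 0/4 = 0
  S[B,B] = ((1)·(1) + (-1)·(-1) + (1)·(1) + (-2)·(-2) + (1)·(1)) / 4 = 8/4 = 2
  S = [[7.2, 0],
 [0, 2]].

Step 3 — invert S. det(S) = 7.2·2 - (0)² = 14.4.
  S^{-1} = (1/det) · [[d, -b], [-b, a]] = [[0.1389, 0],
 [0, 0.5]].

Step 4 — quadratic form (x̄ - mu_0)^T · S^{-1} · (x̄ - mu_0):
  S^{-1} · (x̄ - mu_0) = (0.1111, 1),
  (x̄ - mu_0)^T · [...] = (0.8)·(0.1111) + (2)·(1) = 2.0889.

Step 5 — scale by n: T² = 5 · 2.0889 = 10.4444.

T² ≈ 10.4444


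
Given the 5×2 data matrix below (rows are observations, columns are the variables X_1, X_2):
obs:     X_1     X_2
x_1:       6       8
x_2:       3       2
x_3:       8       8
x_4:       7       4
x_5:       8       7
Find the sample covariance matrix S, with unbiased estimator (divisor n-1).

Step 1 — column means:
  mean(X_1) = (6 + 3 + 8 + 7 + 8) / 5 = 32/5 = 6.4
  mean(X_2) = (8 + 2 + 8 + 4 + 7) / 5 = 29/5 = 5.8

Step 2 — sample covariance S[i,j] = (1/(n-1)) · Σ_k (x_{k,i} - mean_i) · (x_{k,j} - mean_j), with n-1 = 4.
  S[X_1,X_1] = ((-0.4)·(-0.4) + (-3.4)·(-3.4) + (1.6)·(1.6) + (0.6)·(0.6) + (1.6)·(1.6)) / 4 = 17.2/4 = 4.3
  S[X_1,X_2] = ((-0.4)·(2.2) + (-3.4)·(-3.8) + (1.6)·(2.2) + (0.6)·(-1.8) + (1.6)·(1.2)) / 4 = 16.4/4 = 4.1
  S[X_2,X_2] = ((2.2)·(2.2) + (-3.8)·(-3.8) + (2.2)·(2.2) + (-1.8)·(-1.8) + (1.2)·(1.2)) / 4 = 28.8/4 = 7.2

S is symmetric (S[j,i] = S[i,j]). Assembling:

S = [[4.3, 4.1],
 [4.1, 7.2]]


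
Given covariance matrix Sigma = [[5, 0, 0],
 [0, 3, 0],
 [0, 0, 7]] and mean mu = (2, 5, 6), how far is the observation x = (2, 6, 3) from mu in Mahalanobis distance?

Step 1 — centre the observation: (x - mu) = (0, 1, -3).

Step 2 — invert Sigma (cofactor / det for 3×3, or solve directly):
  Sigma^{-1} = [[0.2, 0, 0],
 [0, 0.3333, 0],
 [0, 0, 0.1429]].

Step 3 — form the quadratic (x - mu)^T · Sigma^{-1} · (x - mu):
  Sigma^{-1} · (x - mu) = (0, 0.3333, -0.4286).
  (x - mu)^T · [Sigma^{-1} · (x - mu)] = (0)·(0) + (1)·(0.3333) + (-3)·(-0.4286) = 1.619.

Step 4 — take square root: d = √(1.619) ≈ 1.2724.

d(x, mu) = √(1.619) ≈ 1.2724


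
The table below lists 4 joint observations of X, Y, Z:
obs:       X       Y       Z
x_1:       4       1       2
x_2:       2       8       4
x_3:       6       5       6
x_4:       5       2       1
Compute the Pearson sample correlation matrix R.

Step 1 — column means:
  mean(X) = (4 + 2 + 6 + 5) / 4 = 17/4 = 4.25
  mean(Y) = (1 + 8 + 5 + 2) / 4 = 16/4 = 4
  mean(Z) = (2 + 4 + 6 + 1) / 4 = 13/4 = 3.25

Step 2 — sample variances and covariances s[i,j] = (1/(n-1)) · Σ_k (x_{k,i} - mean_i) · (x_{k,j} - mean_j), with n-1 = 3:
  s[X,X] = ((-0.25)·(-0.25) + (-2.25)·(-2.25) + (1.75)·(1.75) + (0.75)·(0.75)) / 3 = 8.75/3 = 2.9167
  s[X,Y] = ((-0.25)·(-3) + (-2.25)·(4) + (1.75)·(1) + (0.75)·(-2)) / 3 = -8/3 = -2.6667
  s[X,Z] = ((-0.25)·(-1.25) + (-2.25)·(0.75) + (1.75)·(2.75) + (0.75)·(-2.25)) / 3 = 1.75/3 = 0.5833
  s[Y,Y] = ((-3)·(-3) + (4)·(4) + (1)·(1) + (-2)·(-2)) / 3 = 30/3 = 10
  s[Y,Z] = ((-3)·(-1.25) + (4)·(0.75) + (1)·(2.75) + (-2)·(-2.25)) / 3 = 14/3 = 4.6667
  s[Z,Z] = ((-1.25)·(-1.25) + (0.75)·(0.75) + (2.75)·(2.75) + (-2.25)·(-2.25)) / 3 = 14.75/3 = 4.9167
  Sample standard deviations s_i = √(s[i,i]):
  s(X) = √(2.9167) = 1.7078
  s(Y) = √(10) = 3.1623
  s(Z) = √(4.9167) = 2.2174

Step 3 — r_{ij} = s_{ij} / (s_i · s_j):
  r[X,X] = 1 (diagonal).
  r[X,Y] = -2.6667 / (1.7078 · 3.1623) = -2.6667 / 5.4006 = -0.4938
  r[X,Z] = 0.5833 / (1.7078 · 2.2174) = 0.5833 / 3.7869 = 0.154
  r[Y,Y] = 1 (diagonal).
  r[Y,Z] = 4.6667 / (3.1623 · 2.2174) = 4.6667 / 7.0119 = 0.6655
  r[Z,Z] = 1 (diagonal).

R is symmetric with unit diagonal. Assembling:

R = [[1, -0.4938, 0.154],
 [-0.4938, 1, 0.6655],
 [0.154, 0.6655, 1]]


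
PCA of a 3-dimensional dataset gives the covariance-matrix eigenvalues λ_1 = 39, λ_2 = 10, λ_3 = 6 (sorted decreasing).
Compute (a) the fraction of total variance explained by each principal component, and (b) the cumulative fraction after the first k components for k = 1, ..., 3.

Step 1 — total variance = trace(Sigma) = Σ λ_i = 39 + 10 + 6 = 55.

Step 2 — fraction explained by component i = λ_i / Σ λ:
  PC1: 39/55 = 0.7091
  PC2: 10/55 = 0.1818
  PC3: 6/55 = 0.1091

Step 3 — cumulative fraction after k components = (λ_1 + ... + λ_k) / Σ λ:
  k = 1: 39/55 = 0.7091
  k = 2: (39 + 10)/55 = 49/55 = 0.8909
  k = 3: (39 + 10 + 6)/55 = 55/55 = 1

Summary (fraction, with percent):

explained: PC1 0.7091 (70.91%), PC2 0.1818 (18.18%), PC3 0.1091 (10.91%);  cumulative: 0.7091, 0.8909, 1


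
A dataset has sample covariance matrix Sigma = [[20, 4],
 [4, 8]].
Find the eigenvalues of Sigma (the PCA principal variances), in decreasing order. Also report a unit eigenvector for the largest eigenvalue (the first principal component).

Step 1 — characteristic polynomial of 2×2 Sigma:
  det(Sigma - λI) = λ² - trace · λ + det = 0.
  trace = 20 + 8 = 28, det = 20·8 - (4)² = 144.
Step 2 — discriminant:
  Δ = trace² - 4·det = 784 - 576 = 208.
Step 3 — eigenvalues:
  λ = (trace ± √Δ)/2 = (28 ± 14.4222)/2,
  λ_1 = 21.2111,  λ_2 = 6.7889.

Step 4 — unit eigenvector for λ_1: solve (Sigma - λ_1 I)v = 0. First row:
  (20 - 21.2111)·v_x + (4)·v_y = 0, i.e. (-1.2111)·v_x + (4)·v_y = 0,
  so v ∝ (b, λ_1 - a) = (4, 1.2111) = u.
  ||u|| = √((4)² + (1.2111)²) = √(17.4668) ≈ 4.1793,
  v_1 = u/||u|| ≈ (0.9571, 0.2898) (||v_1|| = 1).

λ_1 = 21.2111,  λ_2 = 6.7889;  v_1 ≈ (0.9571, 0.2898)


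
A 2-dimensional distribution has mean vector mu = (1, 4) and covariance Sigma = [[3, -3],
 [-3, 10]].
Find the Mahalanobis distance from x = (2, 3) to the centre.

Step 1 — centre the observation: (x - mu) = (1, -1).

Step 2 — invert Sigma. det(Sigma) = 3·10 - (-3)² = 21.
  Sigma^{-1} = (1/det) · [[d, -b], [-b, a]] = [[0.4762, 0.1429],
 [0.1429, 0.1429]].

Step 3 — form the quadratic (x - mu)^T · Sigma^{-1} · (x - mu):
  Sigma^{-1} · (x - mu) = (0.3333, 0).
  (x - mu)^T · [Sigma^{-1} · (x - mu)] = (1)·(0.3333) + (-1)·(0) = 0.3333.

Step 4 — take square root: d = √(0.3333) ≈ 0.5774.

d(x, mu) = √(0.3333) ≈ 0.5774


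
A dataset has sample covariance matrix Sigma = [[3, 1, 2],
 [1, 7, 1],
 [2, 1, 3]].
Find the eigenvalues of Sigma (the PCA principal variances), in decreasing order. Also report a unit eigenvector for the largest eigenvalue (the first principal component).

Step 1 — characteristic polynomial p(λ) = det(λI - Sigma) = λ³ - tr·λ² + c_1·λ - det, where tr = trace, c_1 = sum of the principal 2×2 minors, det = det(Sigma):
  tr = 3 + 7 + 3 = 13,
  c_1 = (3·7 - (1)²) + (3·3 - (2)²) + (7·3 - (1)²) = 20 + 5 + 20 = 45,
  det = 3·(7·3 - (1)²) - (1)·((1)·3 - (1)·(2)) + (2)·((1)·(1) - 7·(2)) = 3·(20) - (1)·(1) + (2)·(-13) = 33.
  So p(λ) = λ³ - 13λ² + 45λ - 33.
Step 2 — look for an integer root (rational root theorem: any rational root is an integer divisor of 33). Testing λ = 1:
  p(1) = 1 - 13 + 45 - 33 = 0  ✓
  Dividing out (λ - 1): p(λ) = (λ - 1)(λ² - 12λ + 33).
Step 3 — remaining eigenvalues from the quadratic λ² - 12λ + 33 = 0:
  Δ = 12² - 4·33 = 144 - 132 = 12,  λ = (12 ± √12)/2 = (12 ± 3.4641)/2 ≈ 7.7321 or 4.2679.
  Sorted: λ_1 = 7.7321,  λ_2 = 4.2679,  λ_3 = 1  (check: sum = 13 = tr ✓).

Step 4 — unit eigenvector for λ_1 ≈ 7.7321: v spans the null space of (Sigma - λ_1 I), whose rows are
  r_1 = (-4.7321, 1, 2),  r_2 = (1, -0.7321, 1),  r_3 = (2, 1, -4.7321).
  v is orthogonal to every row, so take v ∝ r_1 × r_2 = ((1)·(1) - (2)·(-0.7321), (2)·(1) - (-4.7321)·(1), (-4.7321)·(-0.7321) - (1)·(1)) ≈ (2.4641, 6.7321, 2.4641).
  Let u = (2.4641, 6.7321, 2.4641).
  ||u|| = √((2.4641)² + (6.7321)² + (2.4641)²) = √(57.4641) ≈ 7.5805,  v_1 = u/||u|| ≈ (0.3251, 0.8881, 0.3251) (||v_1|| = 1).

λ_1 = 7.7321,  λ_2 = 4.2679,  λ_3 = 1;  v_1 ≈ (0.3251, 0.8881, 0.3251)


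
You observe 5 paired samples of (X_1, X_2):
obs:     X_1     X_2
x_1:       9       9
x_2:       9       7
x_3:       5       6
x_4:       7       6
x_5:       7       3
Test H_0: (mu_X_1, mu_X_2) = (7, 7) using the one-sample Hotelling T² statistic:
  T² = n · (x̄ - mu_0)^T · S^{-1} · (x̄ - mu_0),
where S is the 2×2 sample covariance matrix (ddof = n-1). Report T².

Step 1 — sample mean vector:
  mean(X_1) = (9 + 9 + 5 + 7 + 7) / 5 = 37/5 = 7.4
  mean(X_2) = (9 + 7 + 6 + 6 + 3) / 5 = 31/5 = 6.2
  x̄ = (7.4, 6.2),  deviation x̄ - mu_0 = (7.4, 6.2) - (7, 7) = (0.4, -0.8).

Step 2 — sample covariance matrix, S[i,j] = (1/(n-1)) · Σ_k (x_{k,i} - mean_i) · (x_{k,j} - mean_j), divisor n-1 = 4:
  S[X_1,X_1] = ((1.6)·(1.6) + (1.6)·(1.6) + (-2.4)·(-2.4) + (-0.4)·(-0.4) + (-0.4)·(-0.4)) / 4 = 11.2/4 = 2.8
  S[X_1,X_2] = ((1.6)·(2.8) + (1.6)·(0.8) + (-2.4)·(-0.2) + (-0.4)·(-0.2) + (-0.4)·(-3.2)) / 4 = 7.6/4 = 1.9
  S[X_2,X_2] = ((2.8)·(2.8) + (0.8)·(0.8) + (-0.2)·(-0.2) + (-0.2)·(-0.2) + (-3.2)·(-3.2)) / 4 = 18.8/4 = 4.7
  S = [[2.8, 1.9],
 [1.9, 4.7]].

Step 3 — invert S. det(S) = 2.8·4.7 - (1.9)² = 9.55.
  S^{-1} = (1/det) · [[d, -b], [-b, a]] = [[0.4921, -0.199],
 [-0.199, 0.2932]].

Step 4 — quadratic form (x̄ - mu_0)^T · S^{-1} · (x̄ - mu_0):
  S^{-1} · (x̄ - mu_0) = (0.356, -0.3141),
  (x̄ - mu_0)^T · [...] = (0.4)·(0.356) + (-0.8)·(-0.3141) = 0.3937.

Step 5 — scale by n: T² = 5 · 0.3937 = 1.9686.

T² ≈ 1.9686


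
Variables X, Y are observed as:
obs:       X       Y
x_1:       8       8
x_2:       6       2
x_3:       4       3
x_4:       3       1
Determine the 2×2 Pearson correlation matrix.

Step 1 — column means:
  mean(X) = (8 + 6 + 4 + 3) / 4 = 21/4 = 5.25
  mean(Y) = (8 + 2 + 3 + 1) / 4 = 14/4 = 3.5

Step 2 — sample variances and covariances s[i,j] = (1/(n-1)) · Σ_k (x_{k,i} - mean_i) · (x_{k,j} - mean_j), with n-1 = 3:
  s[X,X] = ((2.75)·(2.75) + (0.75)·(0.75) + (-1.25)·(-1.25) + (-2.25)·(-2.25)) / 3 = 14.75/3 = 4.9167
  s[X,Y] = ((2.75)·(4.5) + (0.75)·(-1.5) + (-1.25)·(-0.5) + (-2.25)·(-2.5)) / 3 = 17.5/3 = 5.8333
  s[Y,Y] = ((4.5)·(4.5) + (-1.5)·(-1.5) + (-0.5)·(-0.5) + (-2.5)·(-2.5)) / 3 = 29/3 = 9.6667
  Sample standard deviations s_i = √(s[i,i]):
  s(X) = √(4.9167) = 2.2174
  s(Y) = √(9.6667) = 3.1091

Step 3 — r_{ij} = s_{ij} / (s_i · s_j):
  r[X,X] = 1 (diagonal).
  r[X,Y] = 5.8333 / (2.2174 · 3.1091) = 5.8333 / 6.894 = 0.8461
  r[Y,Y] = 1 (diagonal).

R is symmetric with unit diagonal. Assembling:

R = [[1, 0.8461],
 [0.8461, 1]]


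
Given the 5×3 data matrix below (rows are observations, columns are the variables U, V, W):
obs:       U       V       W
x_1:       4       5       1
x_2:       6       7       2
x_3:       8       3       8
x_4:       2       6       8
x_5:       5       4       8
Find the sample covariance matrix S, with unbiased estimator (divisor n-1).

Step 1 — column means:
  mean(U) = (4 + 6 + 8 + 2 + 5) / 5 = 25/5 = 5
  mean(V) = (5 + 7 + 3 + 6 + 4) / 5 = 25/5 = 5
  mean(W) = (1 + 2 + 8 + 8 + 8) / 5 = 27/5 = 5.4

Step 2 — sample covariance S[i,j] = (1/(n-1)) · Σ_k (x_{k,i} - mean_i) · (x_{k,j} - mean_j), with n-1 = 4.
  S[U,U] = ((-1)·(-1) + (1)·(1) + (3)·(3) + (-3)·(-3) + (0)·(0)) / 4 = 20/4 = 5
  S[U,V] = ((-1)·(0) + (1)·(2) + (3)·(-2) + (-3)·(1) + (0)·(-1)) / 4 = -7/4 = -1.75
  S[U,W] = ((-1)·(-4.4) + (1)·(-3.4) + (3)·(2.6) + (-3)·(2.6) + (0)·(2.6)) / 4 = 1/4 = 0.25
  S[V,V] = ((0)·(0) + (2)·(2) + (-2)·(-2) + (1)·(1) + (-1)·(-1)) / 4 = 10/4 = 2.5
  S[V,W] = ((0)·(-4.4) + (2)·(-3.4) + (-2)·(2.6) + (1)·(2.6) + (-1)·(2.6)) / 4 = -12/4 = -3
  S[W,W] = ((-4.4)·(-4.4) + (-3.4)·(-3.4) + (2.6)·(2.6) + (2.6)·(2.6) + (2.6)·(2.6)) / 4 = 51.2/4 = 12.8

S is symmetric (S[j,i] = S[i,j]). Assembling:

S = [[5, -1.75, 0.25],
 [-1.75, 2.5, -3],
 [0.25, -3, 12.8]]


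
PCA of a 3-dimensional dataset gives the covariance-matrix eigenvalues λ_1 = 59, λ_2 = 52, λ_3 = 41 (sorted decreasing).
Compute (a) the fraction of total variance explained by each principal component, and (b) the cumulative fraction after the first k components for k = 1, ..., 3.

Step 1 — total variance = trace(Sigma) = Σ λ_i = 59 + 52 + 41 = 152.

Step 2 — fraction explained by component i = λ_i / Σ λ:
  PC1: 59/152 = 0.3882
  PC2: 52/152 = 0.3421
  PC3: 41/152 = 0.2697

Step 3 — cumulative fraction after k components = (λ_1 + ... + λ_k) / Σ λ:
  k = 1: 59/152 = 0.3882
  k = 2: (59 + 52)/152 = 111/152 = 0.7303
  k = 3: (59 + 52 + 41)/152 = 152/152 = 1

Summary (fraction, with percent):

explained: PC1 0.3882 (38.82%), PC2 0.3421 (34.21%), PC3 0.2697 (26.97%);  cumulative: 0.3882, 0.7303, 1


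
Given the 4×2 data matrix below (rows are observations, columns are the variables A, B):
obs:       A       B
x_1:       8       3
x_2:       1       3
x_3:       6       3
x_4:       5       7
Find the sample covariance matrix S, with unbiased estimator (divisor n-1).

Step 1 — column means:
  mean(A) = (8 + 1 + 6 + 5) / 4 = 20/4 = 5
  mean(B) = (3 + 3 + 3 + 7) / 4 = 16/4 = 4

Step 2 — sample covariance S[i,j] = (1/(n-1)) · Σ_k (x_{k,i} - mean_i) · (x_{k,j} - mean_j), with n-1 = 3.
  S[A,A] = ((3)·(3) + (-4)·(-4) + (1)·(1) + (0)·(0)) / 3 = 26/3 = 8.6667
  S[A,B] = ((3)·(-1) + (-4)·(-1) + (1)·(-1) + (0)·(3)) / 3 = 0/3 = 0
  S[B,B] = ((-1)·(-1) + (-1)·(-1) + (-1)·(-1) + (3)·(3)) / 3 = 12/3 = 4

S is symmetric (S[j,i] = S[i,j]). Assembling:

S = [[8.6667, 0],
 [0, 4]]


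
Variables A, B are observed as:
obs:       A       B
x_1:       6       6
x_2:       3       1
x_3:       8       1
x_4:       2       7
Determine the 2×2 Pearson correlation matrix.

Step 1 — column means:
  mean(A) = (6 + 3 + 8 + 2) / 4 = 19/4 = 4.75
  mean(B) = (6 + 1 + 1 + 7) / 4 = 15/4 = 3.75

Step 2 — sample variances and covariances s[i,j] = (1/(n-1)) · Σ_k (x_{k,i} - mean_i) · (x_{k,j} - mean_j), with n-1 = 3:
  s[A,A] = ((1.25)·(1.25) + (-1.75)·(-1.75) + (3.25)·(3.25) + (-2.75)·(-2.75)) / 3 = 22.75/3 = 7.5833
  s[A,B] = ((1.25)·(2.25) + (-1.75)·(-2.75) + (3.25)·(-2.75) + (-2.75)·(3.25)) / 3 = -10.25/3 = -3.4167
  s[B,B] = ((2.25)·(2.25) + (-2.75)·(-2.75) + (-2.75)·(-2.75) + (3.25)·(3.25)) / 3 = 30.75/3 = 10.25
  Sample standard deviations s_i = √(s[i,i]):
  s(A) = √(7.5833) = 2.7538
  s(B) = √(10.25) = 3.2016

Step 3 — r_{ij} = s_{ij} / (s_i · s_j):
  r[A,A] = 1 (diagonal).
  r[A,B] = -3.4167 / (2.7538 · 3.2016) = -3.4167 / 8.8164 = -0.3875
  r[B,B] = 1 (diagonal).

R is symmetric with unit diagonal. Assembling:

R = [[1, -0.3875],
 [-0.3875, 1]]


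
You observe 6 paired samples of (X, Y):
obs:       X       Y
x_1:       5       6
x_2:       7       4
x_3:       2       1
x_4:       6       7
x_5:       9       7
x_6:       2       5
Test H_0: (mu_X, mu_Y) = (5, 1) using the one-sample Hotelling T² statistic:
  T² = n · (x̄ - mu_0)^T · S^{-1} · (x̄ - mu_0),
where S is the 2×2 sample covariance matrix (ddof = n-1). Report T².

Step 1 — sample mean vector:
  mean(X) = (5 + 7 + 2 + 6 + 9 + 2) / 6 = 31/6 = 5.1667
  mean(Y) = (6 + 4 + 1 + 7 + 7 + 5) / 6 = 30/6 = 5
  x̄ = (5.1667, 5),  deviation x̄ - mu_0 = (5.1667, 5) - (5, 1) = (0.1667, 4).

Step 2 — sample covariance matrix, S[i,j] = (1/(n-1)) · Σ_k (x_{k,i} - mean_i) · (x_{k,j} - mean_j), divisor n-1 = 5:
  S[X,X] = ((-0.1667)·(-0.1667) + (1.8333)·(1.8333) + (-3.1667)·(-3.1667) + (0.8333)·(0.8333) + (3.8333)·(3.8333) + (-3.1667)·(-3.1667)) / 5 = 38.8333/5 = 7.7667
  S[X,Y] = ((-0.1667)·(1) + (1.8333)·(-1) + (-3.1667)·(-4) + (0.8333)·(2) + (3.8333)·(2) + (-3.1667)·(0)) / 5 = 20/5 = 4
  S[Y,Y] = ((1)·(1) + (-1)·(-1) + (-4)·(-4) + (2)·(2) + (2)·(2) + (0)·(0)) / 5 = 26/5 = 5.2
  S = [[7.7667, 4],
 [4, 5.2]].

Step 3 — invert S. det(S) = 7.7667·5.2 - (4)² = 24.3867.
  S^{-1} = (1/det) · [[d, -b], [-b, a]] = [[0.2132, -0.164],
 [-0.164, 0.3185]].

Step 4 — quadratic form (x̄ - mu_0)^T · S^{-1} · (x̄ - mu_0):
  S^{-1} · (x̄ - mu_0) = (-0.6206, 1.2466),
  (x̄ - mu_0)^T · [...] = (0.1667)·(-0.6206) + (4)·(1.2466) = 4.8829.

Step 5 — scale by n: T² = 6 · 4.8829 = 29.2974.

T² ≈ 29.2974


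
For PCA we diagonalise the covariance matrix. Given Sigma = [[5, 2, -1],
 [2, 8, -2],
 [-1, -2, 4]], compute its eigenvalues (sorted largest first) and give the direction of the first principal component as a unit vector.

Step 1 — characteristic polynomial p(λ) = det(λI - Sigma) = λ³ - tr·λ² + c_1·λ - det, where tr = trace, c_1 = sum of the principal 2×2 minors, det = det(Sigma):
  tr = 5 + 8 + 4 = 17,
  c_1 = (5·8 - (2)²) + (5·4 - (-1)²) + (8·4 - (-2)²) = 36 + 19 + 28 = 83,
  det = 5·(8·4 - (-2)²) - (2)·((2)·4 - (-2)·(-1)) + (-1)·((2)·(-2) - 8·(-1)) = 5·(28) - (2)·(6) + (-1)·(4) = 124.
  So p(λ) = λ³ - 17λ² + 83λ - 124.
Step 2 — look for an integer root (rational root theorem: any rational root is an integer divisor of 124). Testing λ = 4:
  p(4) = 64 - 272 + 332 - 124 = 0  ✓
  Dividing out (λ - 4): p(λ) = (λ - 4)(λ² - 13λ + 31).
Step 3 — remaining eigenvalues from the quadratic λ² - 13λ + 31 = 0:
  Δ = 13² - 4·31 = 169 - 124 = 45,  λ = (13 ± √45)/2 = (13 ± 6.7082)/2 ≈ 9.8541 or 3.1459.
  Sorted: λ_1 = 9.8541,  λ_2 = 4,  λ_3 = 3.1459  (check: sum = 17 = tr ✓).

Step 4 — unit eigenvector for λ_1 ≈ 9.8541: v spans the null space of (Sigma - λ_1 I), whose rows are
  r_1 = (-4.8541, 2, -1),  r_2 = (2, -1.8541, -2),  r_3 = (-1, -2, -5.8541).
  v is orthogonal to every row, so take v ∝ r_1 × r_2 = ((2)·(-2) - (-1)·(-1.8541), (-1)·(2) - (-4.8541)·(-2), (-4.8541)·(-1.8541) - (2)·(2)) ≈ (-5.8541, -11.7082, 5).
  Rescale (multiply by -1 so the first nonzero entry is positive): u = (5.8541, 11.7082, -5).
  ||u|| = √((5.8541)² + (11.7082)² + (-5)²) = √(196.3525) ≈ 14.0126,  v_1 = u/||u|| ≈ (0.4178, 0.8355, -0.3568) (||v_1|| = 1).

λ_1 = 9.8541,  λ_2 = 4,  λ_3 = 3.1459;  v_1 ≈ (0.4178, 0.8355, -0.3568)


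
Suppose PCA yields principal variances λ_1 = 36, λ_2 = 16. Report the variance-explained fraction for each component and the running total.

Step 1 — total variance = trace(Sigma) = Σ λ_i = 36 + 16 = 52.

Step 2 — fraction explained by component i = λ_i / Σ λ:
  PC1: 36/52 = 0.6923
  PC2: 16/52 = 0.3077

Step 3 — cumulative fraction after k components = (λ_1 + ... + λ_k) / Σ λ:
  k = 1: 36/52 = 0.6923
  k = 2: (36 + 16)/52 = 52/52 = 1

Summary (fraction, with percent):

explained: PC1 0.6923 (69.23%), PC2 0.3077 (30.77%);  cumulative: 0.6923, 1


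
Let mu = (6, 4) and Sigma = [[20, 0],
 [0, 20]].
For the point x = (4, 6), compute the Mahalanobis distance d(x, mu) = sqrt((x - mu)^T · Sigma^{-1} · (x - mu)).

Step 1 — centre the observation: (x - mu) = (-2, 2).

Step 2 — invert Sigma. det(Sigma) = 20·20 - (0)² = 400.
  Sigma^{-1} = (1/det) · [[d, -b], [-b, a]] = [[0.05, 0],
 [0, 0.05]].

Step 3 — form the quadratic (x - mu)^T · Sigma^{-1} · (x - mu):
  Sigma^{-1} · (x - mu) = (-0.1, 0.1).
  (x - mu)^T · [Sigma^{-1} · (x - mu)] = (-2)·(-0.1) + (2)·(0.1) = 0.4.

Step 4 — take square root: d = √(0.4) ≈ 0.6325.

d(x, mu) = √(0.4) ≈ 0.6325


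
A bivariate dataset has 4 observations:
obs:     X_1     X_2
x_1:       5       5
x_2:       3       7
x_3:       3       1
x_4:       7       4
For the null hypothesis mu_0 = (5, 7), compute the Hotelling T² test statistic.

Step 1 — sample mean vector:
  mean(X_1) = (5 + 3 + 3 + 7) / 4 = 18/4 = 4.5
  mean(X_2) = (5 + 7 + 1 + 4) / 4 = 17/4 = 4.25
  x̄ = (4.5, 4.25),  deviation x̄ - mu_0 = (4.5, 4.25) - (5, 7) = (-0.5, -2.75).

Step 2 — sample covariance matrix, S[i,j] = (1/(n-1)) · Σ_k (x_{k,i} - mean_i) · (x_{k,j} - mean_j), divisor n-1 = 3:
  S[X_1,X_1] = ((0.5)·(0.5) + (-1.5)·(-1.5) + (-1.5)·(-1.5) + (2.5)·(2.5)) / 3 = 11/3 = 3.6667
  S[X_1,X_2] = ((0.5)·(0.75) + (-1.5)·(2.75) + (-1.5)·(-3.25) + (2.5)·(-0.25)) / 3 = 0.5/3 = 0.1667
  S[X_2,X_2] = ((0.75)·(0.75) + (2.75)·(2.75) + (-3.25)·(-3.25) + (-0.25)·(-0.25)) / 3 = 18.75/3 = 6.25
  S = [[3.6667, 0.1667],
 [0.1667, 6.25]].

Step 3 — invert S. det(S) = 3.6667·6.25 - (0.1667)² = 22.8889.
  S^{-1} = (1/det) · [[d, -b], [-b, a]] = [[0.2731, -0.0073],
 [-0.0073, 0.1602]].

Step 4 — quadratic form (x̄ - mu_0)^T · S^{-1} · (x̄ - mu_0):
  S^{-1} · (x̄ - mu_0) = (-0.1165, -0.4369),
  (x̄ - mu_0)^T · [...] = (-0.5)·(-0.1165) + (-2.75)·(-0.4369) = 1.2597.

Step 5 — scale by n: T² = 4 · 1.2597 = 5.0388.

T² ≈ 5.0388


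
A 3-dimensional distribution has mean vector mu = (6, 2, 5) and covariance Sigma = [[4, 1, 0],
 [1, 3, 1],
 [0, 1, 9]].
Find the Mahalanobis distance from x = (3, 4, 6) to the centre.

Step 1 — centre the observation: (x - mu) = (-3, 2, 1).

Step 2 — invert Sigma (cofactor / det for 3×3, or solve directly):
  Sigma^{-1} = [[0.2737, -0.0947, 0.0105],
 [-0.0947, 0.3789, -0.0421],
 [0.0105, -0.0421, 0.1158]].

Step 3 — form the quadratic (x - mu)^T · Sigma^{-1} · (x - mu):
  Sigma^{-1} · (x - mu) = (-1, 1, 0).
  (x - mu)^T · [Sigma^{-1} · (x - mu)] = (-3)·(-1) + (2)·(1) + (1)·(0) = 5.

Step 4 — take square root: d = √(5) ≈ 2.2361.

d(x, mu) = √(5) ≈ 2.2361


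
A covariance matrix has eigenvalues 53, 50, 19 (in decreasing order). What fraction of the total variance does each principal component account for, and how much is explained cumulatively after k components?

Step 1 — total variance = trace(Sigma) = Σ λ_i = 53 + 50 + 19 = 122.

Step 2 — fraction explained by component i = λ_i / Σ λ:
  PC1: 53/122 = 0.4344
  PC2: 50/122 = 0.4098
  PC3: 19/122 = 0.1557

Step 3 — cumulative fraction after k components = (λ_1 + ... + λ_k) / Σ λ:
  k = 1: 53/122 = 0.4344
  k = 2: (53 + 50)/122 = 103/122 = 0.8443
  k = 3: (53 + 50 + 19)/122 = 122/122 = 1

Summary (fraction, with percent):

explained: PC1 0.4344 (43.44%), PC2 0.4098 (40.98%), PC3 0.1557 (15.57%);  cumulative: 0.4344, 0.8443, 1


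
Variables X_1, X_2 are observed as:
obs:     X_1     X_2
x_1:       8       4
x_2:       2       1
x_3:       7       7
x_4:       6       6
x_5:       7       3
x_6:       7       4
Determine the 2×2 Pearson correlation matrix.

Step 1 — column means:
  mean(X_1) = (8 + 2 + 7 + 6 + 7 + 7) / 6 = 37/6 = 6.1667
  mean(X_2) = (4 + 1 + 7 + 6 + 3 + 4) / 6 = 25/6 = 4.1667

Step 2 — sample variances and covariances s[i,j] = (1/(n-1)) · Σ_k (x_{k,i} - mean_i) · (x_{k,j} - mean_j), with n-1 = 5:
  s[X_1,X_1] = ((1.8333)·(1.8333) + (-4.1667)·(-4.1667) + (0.8333)·(0.8333) + (-0.1667)·(-0.1667) + (0.8333)·(0.8333) + (0.8333)·(0.8333)) / 5 = 22.8333/5 = 4.5667
  s[X_1,X_2] = ((1.8333)·(-0.1667) + (-4.1667)·(-3.1667) + (0.8333)·(2.8333) + (-0.1667)·(1.8333) + (0.8333)·(-1.1667) + (0.8333)·(-0.1667)) / 5 = 13.8333/5 = 2.7667
  s[X_2,X_2] = ((-0.1667)·(-0.1667) + (-3.1667)·(-3.1667) + (2.8333)·(2.8333) + (1.8333)·(1.8333) + (-1.1667)·(-1.1667) + (-0.1667)·(-0.1667)) / 5 = 22.8333/5 = 4.5667
  Sample standard deviations s_i = √(s[i,i]):
  s(X_1) = √(4.5667) = 2.137
  s(X_2) = √(4.5667) = 2.137

Step 3 — r_{ij} = s_{ij} / (s_i · s_j):
  r[X_1,X_1] = 1 (diagonal).
  r[X_1,X_2] = 2.7667 / (2.137 · 2.137) = 2.7667 / 4.5667 = 0.6058
  r[X_2,X_2] = 1 (diagonal).

R is symmetric with unit diagonal. Assembling:

R = [[1, 0.6058],
 [0.6058, 1]]


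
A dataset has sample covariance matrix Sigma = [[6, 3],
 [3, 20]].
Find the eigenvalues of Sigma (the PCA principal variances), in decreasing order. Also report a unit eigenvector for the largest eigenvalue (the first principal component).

Step 1 — characteristic polynomial of 2×2 Sigma:
  det(Sigma - λI) = λ² - trace · λ + det = 0.
  trace = 6 + 20 = 26, det = 6·20 - (3)² = 111.
Step 2 — discriminant:
  Δ = trace² - 4·det = 676 - 444 = 232.
Step 3 — eigenvalues:
  λ = (trace ± √Δ)/2 = (26 ± 15.2315)/2,
  λ_1 = 20.6158,  λ_2 = 5.3842.

Step 4 — unit eigenvector for λ_1: solve (Sigma - λ_1 I)v = 0. First row:
  (6 - 20.6158)·v_x + (3)·v_y = 0, i.e. (-14.6158)·v_x + (3)·v_y = 0,
  so v ∝ (b, λ_1 - a) = (3, 14.6158) = u.
  ||u|| = √((3)² + (14.6158)²) = √(222.6208) ≈ 14.9205,
  v_1 = u/||u|| ≈ (0.2011, 0.9796) (||v_1|| = 1).

λ_1 = 20.6158,  λ_2 = 5.3842;  v_1 ≈ (0.2011, 0.9796)


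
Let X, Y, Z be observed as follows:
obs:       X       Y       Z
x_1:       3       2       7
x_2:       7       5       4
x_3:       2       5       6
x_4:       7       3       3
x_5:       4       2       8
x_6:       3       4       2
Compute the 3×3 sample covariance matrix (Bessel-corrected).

Step 1 — column means:
  mean(X) = (3 + 7 + 2 + 7 + 4 + 3) / 6 = 26/6 = 4.3333
  mean(Y) = (2 + 5 + 5 + 3 + 2 + 4) / 6 = 21/6 = 3.5
  mean(Z) = (7 + 4 + 6 + 3 + 8 + 2) / 6 = 30/6 = 5

Step 2 — sample covariance S[i,j] = (1/(n-1)) · Σ_k (x_{k,i} - mean_i) · (x_{k,j} - mean_j), with n-1 = 5.
  S[X,X] = ((-1.3333)·(-1.3333) + (2.6667)·(2.6667) + (-2.3333)·(-2.3333) + (2.6667)·(2.6667) + (-0.3333)·(-0.3333) + (-1.3333)·(-1.3333)) / 5 = 23.3333/5 = 4.6667
  S[X,Y] = ((-1.3333)·(-1.5) + (2.6667)·(1.5) + (-2.3333)·(1.5) + (2.6667)·(-0.5) + (-0.3333)·(-1.5) + (-1.3333)·(0.5)) / 5 = 1/5 = 0.2
  S[X,Z] = ((-1.3333)·(2) + (2.6667)·(-1) + (-2.3333)·(1) + (2.6667)·(-2) + (-0.3333)·(3) + (-1.3333)·(-3)) / 5 = -10/5 = -2
  S[Y,Y] = ((-1.5)·(-1.5) + (1.5)·(1.5) + (1.5)·(1.5) + (-0.5)·(-0.5) + (-1.5)·(-1.5) + (0.5)·(0.5)) / 5 = 9.5/5 = 1.9
  S[Y,Z] = ((-1.5)·(2) + (1.5)·(-1) + (1.5)·(1) + (-0.5)·(-2) + (-1.5)·(3) + (0.5)·(-3)) / 5 = -8/5 = -1.6
  S[Z,Z] = ((2)·(2) + (-1)·(-1) + (1)·(1) + (-2)·(-2) + (3)·(3) + (-3)·(-3)) / 5 = 28/5 = 5.6

S is symmetric (S[j,i] = S[i,j]). Assembling:

S = [[4.6667, 0.2, -2],
 [0.2, 1.9, -1.6],
 [-2, -1.6, 5.6]]


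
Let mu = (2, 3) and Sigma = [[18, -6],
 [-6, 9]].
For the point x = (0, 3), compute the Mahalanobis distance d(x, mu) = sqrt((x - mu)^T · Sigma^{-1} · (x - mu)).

Step 1 — centre the observation: (x - mu) = (-2, 0).

Step 2 — invert Sigma. det(Sigma) = 18·9 - (-6)² = 126.
  Sigma^{-1} = (1/det) · [[d, -b], [-b, a]] = [[0.0714, 0.0476],
 [0.0476, 0.1429]].

Step 3 — form the quadratic (x - mu)^T · Sigma^{-1} · (x - mu):
  Sigma^{-1} · (x - mu) = (-0.1429, -0.0952).
  (x - mu)^T · [Sigma^{-1} · (x - mu)] = (-2)·(-0.1429) + (0)·(-0.0952) = 0.2857.

Step 4 — take square root: d = √(0.2857) ≈ 0.5345.

d(x, mu) = √(0.2857) ≈ 0.5345


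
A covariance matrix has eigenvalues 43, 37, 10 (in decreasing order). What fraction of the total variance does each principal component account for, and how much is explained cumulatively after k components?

Step 1 — total variance = trace(Sigma) = Σ λ_i = 43 + 37 + 10 = 90.

Step 2 — fraction explained by component i = λ_i / Σ λ:
  PC1: 43/90 = 0.4778
  PC2: 37/90 = 0.4111
  PC3: 10/90 = 0.1111

Step 3 — cumulative fraction after k components = (λ_1 + ... + λ_k) / Σ λ:
  k = 1: 43/90 = 0.4778
  k = 2: (43 + 37)/90 = 80/90 = 0.8889
  k = 3: (43 + 37 + 10)/90 = 90/90 = 1

Summary (fraction, with percent):

explained: PC1 0.4778 (47.78%), PC2 0.4111 (41.11%), PC3 0.1111 (11.11%);  cumulative: 0.4778, 0.8889, 1


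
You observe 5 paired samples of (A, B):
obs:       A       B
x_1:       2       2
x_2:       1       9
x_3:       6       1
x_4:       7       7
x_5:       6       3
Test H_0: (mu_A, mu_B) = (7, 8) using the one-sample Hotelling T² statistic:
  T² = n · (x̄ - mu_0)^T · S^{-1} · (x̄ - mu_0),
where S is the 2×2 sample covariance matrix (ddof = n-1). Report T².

Step 1 — sample mean vector:
  mean(A) = (2 + 1 + 6 + 7 + 6) / 5 = 22/5 = 4.4
  mean(B) = (2 + 9 + 1 + 7 + 3) / 5 = 22/5 = 4.4
  x̄ = (4.4, 4.4),  deviation x̄ - mu_0 = (4.4, 4.4) - (7, 8) = (-2.6, -3.6).

Step 2 — sample covariance matrix, S[i,j] = (1/(n-1)) · Σ_k (x_{k,i} - mean_i) · (x_{k,j} - mean_j), divisor n-1 = 4:
  S[A,A] = ((-2.4)·(-2.4) + (-3.4)·(-3.4) + (1.6)·(1.6) + (2.6)·(2.6) + (1.6)·(1.6)) / 4 = 29.2/4 = 7.3
  S[A,B] = ((-2.4)·(-2.4) + (-3.4)·(4.6) + (1.6)·(-3.4) + (2.6)·(2.6) + (1.6)·(-1.4)) / 4 = -10.8/4 = -2.7
  S[B,B] = ((-2.4)·(-2.4) + (4.6)·(4.6) + (-3.4)·(-3.4) + (2.6)·(2.6) + (-1.4)·(-1.4)) / 4 = 47.2/4 = 11.8
  S = [[7.3, -2.7],
 [-2.7, 11.8]].

Step 3 — invert S. det(S) = 7.3·11.8 - (-2.7)² = 78.85.
  S^{-1} = (1/det) · [[d, -b], [-b, a]] = [[0.1497, 0.0342],
 [0.0342, 0.0926]].

Step 4 — quadratic form (x̄ - mu_0)^T · S^{-1} · (x̄ - mu_0):
  S^{-1} · (x̄ - mu_0) = (-0.5124, -0.4223),
  (x̄ - mu_0)^T · [...] = (-2.6)·(-0.5124) + (-3.6)·(-0.4223) = 2.8525.

Step 5 — scale by n: T² = 5 · 2.8525 = 14.2625.

T² ≈ 14.2625


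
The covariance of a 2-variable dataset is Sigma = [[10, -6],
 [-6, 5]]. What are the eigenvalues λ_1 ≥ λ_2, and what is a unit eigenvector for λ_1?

Step 1 — characteristic polynomial of 2×2 Sigma:
  det(Sigma - λI) = λ² - trace · λ + det = 0.
  trace = 10 + 5 = 15, det = 10·5 - (-6)² = 14.
Step 2 — discriminant:
  Δ = trace² - 4·det = 225 - 56 = 169.
Step 3 — eigenvalues:
  λ = (trace ± √Δ)/2 = (15 ± 13)/2,
  λ_1 = 14,  λ_2 = 1.

Step 4 — unit eigenvector for λ_1: solve (Sigma - λ_1 I)v = 0. First row:
  (10 - 14)·v_x + (-6)·v_y = 0, i.e. (-4)·v_x + (-6)·v_y = 0,
  so v ∝ (b, λ_1 - a) = (-6, 4); multiply by -1 so the first entry is positive: u = (6, -4).
  ||u|| = √((6)² + (-4)²) = √(52) ≈ 7.2111,
  v_1 = u/||u|| ≈ (0.8321, -0.5547) (||v_1|| = 1).

λ_1 = 14,  λ_2 = 1;  v_1 ≈ (0.8321, -0.5547)


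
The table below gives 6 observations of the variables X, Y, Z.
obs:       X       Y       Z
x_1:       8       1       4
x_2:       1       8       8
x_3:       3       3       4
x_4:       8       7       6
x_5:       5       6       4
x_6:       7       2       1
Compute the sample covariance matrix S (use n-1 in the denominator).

Step 1 — column means:
  mean(X) = (8 + 1 + 3 + 8 + 5 + 7) / 6 = 32/6 = 5.3333
  mean(Y) = (1 + 8 + 3 + 7 + 6 + 2) / 6 = 27/6 = 4.5
  mean(Z) = (4 + 8 + 4 + 6 + 4 + 1) / 6 = 27/6 = 4.5

Step 2 — sample covariance S[i,j] = (1/(n-1)) · Σ_k (x_{k,i} - mean_i) · (x_{k,j} - mean_j), with n-1 = 5.
  S[X,X] = ((2.6667)·(2.6667) + (-4.3333)·(-4.3333) + (-2.3333)·(-2.3333) + (2.6667)·(2.6667) + (-0.3333)·(-0.3333) + (1.6667)·(1.6667)) / 5 = 41.3333/5 = 8.2667
  S[X,Y] = ((2.6667)·(-3.5) + (-4.3333)·(3.5) + (-2.3333)·(-1.5) + (2.6667)·(2.5) + (-0.3333)·(1.5) + (1.6667)·(-2.5)) / 5 = -19/5 = -3.8
  S[X,Z] = ((2.6667)·(-0.5) + (-4.3333)·(3.5) + (-2.3333)·(-0.5) + (2.6667)·(1.5) + (-0.3333)·(-0.5) + (1.6667)·(-3.5)) / 5 = -17/5 = -3.4
  S[Y,Y] = ((-3.5)·(-3.5) + (3.5)·(3.5) + (-1.5)·(-1.5) + (2.5)·(2.5) + (1.5)·(1.5) + (-2.5)·(-2.5)) / 5 = 41.5/5 = 8.3
  S[Y,Z] = ((-3.5)·(-0.5) + (3.5)·(3.5) + (-1.5)·(-0.5) + (2.5)·(1.5) + (1.5)·(-0.5) + (-2.5)·(-3.5)) / 5 = 26.5/5 = 5.3
  S[Z,Z] = ((-0.5)·(-0.5) + (3.5)·(3.5) + (-0.5)·(-0.5) + (1.5)·(1.5) + (-0.5)·(-0.5) + (-3.5)·(-3.5)) / 5 = 27.5/5 = 5.5

S is symmetric (S[j,i] = S[i,j]). Assembling:

S = [[8.2667, -3.8, -3.4],
 [-3.8, 8.3, 5.3],
 [-3.4, 5.3, 5.5]]


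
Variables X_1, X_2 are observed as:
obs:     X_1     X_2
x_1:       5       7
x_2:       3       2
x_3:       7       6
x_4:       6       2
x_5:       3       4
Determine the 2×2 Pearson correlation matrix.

Step 1 — column means:
  mean(X_1) = (5 + 3 + 7 + 6 + 3) / 5 = 24/5 = 4.8
  mean(X_2) = (7 + 2 + 6 + 2 + 4) / 5 = 21/5 = 4.2

Step 2 — sample variances and covariances s[i,j] = (1/(n-1)) · Σ_k (x_{k,i} - mean_i) · (x_{k,j} - mean_j), with n-1 = 4:
  s[X_1,X_1] = ((0.2)·(0.2) + (-1.8)·(-1.8) + (2.2)·(2.2) + (1.2)·(1.2) + (-1.8)·(-1.8)) / 4 = 12.8/4 = 3.2
  s[X_1,X_2] = ((0.2)·(2.8) + (-1.8)·(-2.2) + (2.2)·(1.8) + (1.2)·(-2.2) + (-1.8)·(-0.2)) / 4 = 6.2/4 = 1.55
  s[X_2,X_2] = ((2.8)·(2.8) + (-2.2)·(-2.2) + (1.8)·(1.8) + (-2.2)·(-2.2) + (-0.2)·(-0.2)) / 4 = 20.8/4 = 5.2
  Sample standard deviations s_i = √(s[i,i]):
  s(X_1) = √(3.2) = 1.7889
  s(X_2) = √(5.2) = 2.2804

Step 3 — r_{ij} = s_{ij} / (s_i · s_j):
  r[X_1,X_1] = 1 (diagonal).
  r[X_1,X_2] = 1.55 / (1.7889 · 2.2804) = 1.55 / 4.0792 = 0.38
  r[X_2,X_2] = 1 (diagonal).

R is symmetric with unit diagonal. Assembling:

R = [[1, 0.38],
 [0.38, 1]]


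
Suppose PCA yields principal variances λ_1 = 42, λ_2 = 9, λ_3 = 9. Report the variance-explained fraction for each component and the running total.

Step 1 — total variance = trace(Sigma) = Σ λ_i = 42 + 9 + 9 = 60.

Step 2 — fraction explained by component i = λ_i / Σ λ:
  PC1: 42/60 = 0.7
  PC2: 9/60 = 0.15
  PC3: 9/60 = 0.15

Step 3 — cumulative fraction after k components = (λ_1 + ... + λ_k) / Σ λ:
  k = 1: 42/60 = 0.7
  k = 2: (42 + 9)/60 = 51/60 = 0.85
  k = 3: (42 + 9 + 9)/60 = 60/60 = 1

Summary (fraction, with percent):

explained: PC1 0.7 (70%), PC2 0.15 (15%), PC3 0.15 (15%);  cumulative: 0.7, 0.85, 1


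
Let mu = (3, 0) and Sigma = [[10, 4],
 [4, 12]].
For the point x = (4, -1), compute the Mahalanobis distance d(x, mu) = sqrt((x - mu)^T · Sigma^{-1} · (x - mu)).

Step 1 — centre the observation: (x - mu) = (1, -1).

Step 2 — invert Sigma. det(Sigma) = 10·12 - (4)² = 104.
  Sigma^{-1} = (1/det) · [[d, -b], [-b, a]] = [[0.1154, -0.0385],
 [-0.0385, 0.0962]].

Step 3 — form the quadratic (x - mu)^T · Sigma^{-1} · (x - mu):
  Sigma^{-1} · (x - mu) = (0.1538, -0.1346).
  (x - mu)^T · [Sigma^{-1} · (x - mu)] = (1)·(0.1538) + (-1)·(-0.1346) = 0.2885.

Step 4 — take square root: d = √(0.2885) ≈ 0.5371.

d(x, mu) = √(0.2885) ≈ 0.5371


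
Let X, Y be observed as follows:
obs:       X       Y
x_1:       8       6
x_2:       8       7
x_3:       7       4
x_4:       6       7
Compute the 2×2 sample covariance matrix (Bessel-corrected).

Step 1 — column means:
  mean(X) = (8 + 8 + 7 + 6) / 4 = 29/4 = 7.25
  mean(Y) = (6 + 7 + 4 + 7) / 4 = 24/4 = 6

Step 2 — sample covariance S[i,j] = (1/(n-1)) · Σ_k (x_{k,i} - mean_i) · (x_{k,j} - mean_j), with n-1 = 3.
  S[X,X] = ((0.75)·(0.75) + (0.75)·(0.75) + (-0.25)·(-0.25) + (-1.25)·(-1.25)) / 3 = 2.75/3 = 0.9167
  S[X,Y] = ((0.75)·(0) + (0.75)·(1) + (-0.25)·(-2) + (-1.25)·(1)) / 3 = 0/3 = 0
  S[Y,Y] = ((0)·(0) + (1)·(1) + (-2)·(-2) + (1)·(1)) / 3 = 6/3 = 2

S is symmetric (S[j,i] = S[i,j]). Assembling:

S = [[0.9167, 0],
 [0, 2]]


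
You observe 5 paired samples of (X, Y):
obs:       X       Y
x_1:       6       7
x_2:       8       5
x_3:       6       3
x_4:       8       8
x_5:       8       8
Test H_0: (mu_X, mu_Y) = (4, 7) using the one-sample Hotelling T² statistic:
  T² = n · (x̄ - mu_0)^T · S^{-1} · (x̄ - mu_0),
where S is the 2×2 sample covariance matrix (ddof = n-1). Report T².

Step 1 — sample mean vector:
  mean(X) = (6 + 8 + 6 + 8 + 8) / 5 = 36/5 = 7.2
  mean(Y) = (7 + 5 + 3 + 8 + 8) / 5 = 31/5 = 6.2
  x̄ = (7.2, 6.2),  deviation x̄ - mu_0 = (7.2, 6.2) - (4, 7) = (3.2, -0.8).

Step 2 — sample covariance matrix, S[i,j] = (1/(n-1)) · Σ_k (x_{k,i} - mean_i) · (x_{k,j} - mean_j), divisor n-1 = 4:
  S[X,X] = ((-1.2)·(-1.2) + (0.8)·(0.8) + (-1.2)·(-1.2) + (0.8)·(0.8) + (0.8)·(0.8)) / 4 = 4.8/4 = 1.2
  S[X,Y] = ((-1.2)·(0.8) + (0.8)·(-1.2) + (-1.2)·(-3.2) + (0.8)·(1.8) + (0.8)·(1.8)) / 4 = 4.8/4 = 1.2
  S[Y,Y] = ((0.8)·(0.8) + (-1.2)·(-1.2) + (-3.2)·(-3.2) + (1.8)·(1.8) + (1.8)·(1.8)) / 4 = 18.8/4 = 4.7
  S = [[1.2, 1.2],
 [1.2, 4.7]].

Step 3 — invert S. det(S) = 1.2·4.7 - (1.2)² = 4.2.
  S^{-1} = (1/det) · [[d, -b], [-b, a]] = [[1.119, -0.2857],
 [-0.2857, 0.2857]].

Step 4 — quadratic form (x̄ - mu_0)^T · S^{-1} · (x̄ - mu_0):
  S^{-1} · (x̄ - mu_0) = (3.8095, -1.1429),
  (x̄ - mu_0)^T · [...] = (3.2)·(3.8095) + (-0.8)·(-1.1429) = 13.1048.

Step 5 — scale by n: T² = 5 · 13.1048 = 65.5238.

T² ≈ 65.5238
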